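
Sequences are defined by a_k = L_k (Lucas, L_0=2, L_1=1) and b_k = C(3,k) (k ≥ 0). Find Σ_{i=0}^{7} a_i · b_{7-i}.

123

This is [x^7] in the product of the two ordinary generating functions.
Σ = 2·0 + 1·0 + 3·0 + 4·0 + 7·1 + 11·3 + 18·3 + 29·1 = 123.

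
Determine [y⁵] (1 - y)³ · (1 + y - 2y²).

2

(1 - y)³ has coefficients 1,-3,3,-1 for degrees 0…3.
(1 + y - 2y²) has coefficients 1,1,-2,0,0,0 for degrees 0…5.
[y⁵] = 1·0 − 3·0 + 3·0 − 1·(-2) = 2.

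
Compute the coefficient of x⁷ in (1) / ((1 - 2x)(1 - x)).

Partial fractions give a closed form: a_n = (2)·2^n + (-1)·1^n.
At n = 7: a_7 = 255.

255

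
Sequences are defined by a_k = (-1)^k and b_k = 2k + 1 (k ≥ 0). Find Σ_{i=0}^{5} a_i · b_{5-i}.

6

This is [x^5] in the product of the two ordinary generating functions.
Σ = 1·11 − 1·9 + 1·7 − 1·5 + 1·3 − 1·1 = 6.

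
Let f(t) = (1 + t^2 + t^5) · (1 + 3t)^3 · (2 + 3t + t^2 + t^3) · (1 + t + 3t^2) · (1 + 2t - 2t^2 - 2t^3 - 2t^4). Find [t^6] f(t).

(1 + t^2 + t^5) has coefficients 1,0,1,0,0,1 for degrees 0…5.
(1 + 3t)^3 has coefficients 1,9,27,27,0,0,0 for degrees 0…6.
Multiplying by (2 + 3t + t^2 + t^3) gives running coefficients 2,21,82,145,117,54,27 for degrees 0…6.
Multiplying by (1 + t + 3t^2) gives running coefficients 2,23,109,290,508,606,432 for degrees 0…6.
Finally multiplying by (1 + 2t - 2t^2 - 2t^3 - 2t^4), the product of all factors after the first has coefficients 2,27,151,458,820,778,-170 for degrees 0…6.
[t^6] = 1·(-170) + 1·820 + 1·27 = 677.

677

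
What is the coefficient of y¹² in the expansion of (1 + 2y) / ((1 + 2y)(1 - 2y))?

Partial fractions give a closed form: a_n = (1)·2^n.
At n = 12: a_12 = 4096.

4096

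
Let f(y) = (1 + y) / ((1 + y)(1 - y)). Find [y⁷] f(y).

Partial fractions give a closed form: a_n = (1)·1^n.
At n = 7: a_7 = 1.

1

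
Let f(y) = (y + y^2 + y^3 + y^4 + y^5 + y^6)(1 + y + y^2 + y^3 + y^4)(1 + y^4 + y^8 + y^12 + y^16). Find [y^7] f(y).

(y + y^2 + y^3 + y^4 + y^5 + y^6) has coefficients 0,1,1,1,1,1,1 for degrees 0…6.
(1 + y + y^2 + y^3 + y^4) has coefficients 1,1,1,1,1,0,0,0 for degrees 0…7.
Finally multiplying by (1 + y^4 + y^8 + y^12 + y^16), the product of all factors after the first has coefficients 1,1,1,1,2,1,1,1 for degrees 0…7.
[y^7] = 1·1 + 1·1 + 1·2 + 1·1 + 1·1 + 1·1 = 7.

7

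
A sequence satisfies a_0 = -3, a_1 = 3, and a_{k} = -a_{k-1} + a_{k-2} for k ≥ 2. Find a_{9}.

165

The ordinary generating function has denominator 1 + z - z^2.
Iterating the recurrence: a_0,…,a_{9} = -3, 3, -6, 9, -15, 24, -39, 63, -102, 165.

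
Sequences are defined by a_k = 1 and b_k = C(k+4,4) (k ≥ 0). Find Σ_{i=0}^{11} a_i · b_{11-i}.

The convolution is the x^11 coefficient of A(x)B(x).
Σ = 1·1365 + 1·1001 + 1·715 + 1·495 + 1·330 + 1·210 + 1·126 + 1·70 + 1·35 + 1·15 + 1·5 + 1·1 = 4368.

4368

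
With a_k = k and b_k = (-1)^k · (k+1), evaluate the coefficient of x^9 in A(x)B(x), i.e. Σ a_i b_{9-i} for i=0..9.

5

The convolution is the t^9 coefficient of A(t)B(t).
Σ = 0·(-10) + 1·9 + 2·(-8) + 3·7 + 4·(-6) + 5·5 + 6·(-4) + 7·3 + 8·(-2) + 9·1 = 5.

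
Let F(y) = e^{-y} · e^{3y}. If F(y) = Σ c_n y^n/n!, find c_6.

The EGF product rule gives c_6 = Σ_{k_1+k_2=6} C(6; k_1,k_2) · ∏ g_i(k_i), where e^{-y} gives (-1)^k; e^{3y} gives (3)^k.
g_1(k) for k = 0…6: 1, -1, 1, -1, 1, -1, 1.
g_2(k) for k = 0…6: 1, 3, 9, 27, 81, 243, 729.
c_6 = Σ_k C(6,k)·g_1(k)·g_2(6−k) = 1·1·729 + 6·(-1)·243 + 15·1·81 + 20·(-1)·27 + 15·1·9 + 6·(-1)·3 + 1·1·1 = 729 − 1458 + 1215 − 540 + 135 − 18 + 1 = 64.

64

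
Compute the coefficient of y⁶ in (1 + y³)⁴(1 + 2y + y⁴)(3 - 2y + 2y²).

(1 + y³)⁴ has coefficients 1,0,0,4,0,0,6 for degrees 0…6.
(1 + 2y + y⁴) has coefficients 1,2,0,0,1,0,0 for degrees 0…6.
Finally multiplying by (3 - 2y + 2y²), the product of all factors after the first has coefficients 3,4,-2,4,3,-2,2 for degrees 0…6.
[y⁶] = 1·2 + 4·4 + 6·3 = 36.

36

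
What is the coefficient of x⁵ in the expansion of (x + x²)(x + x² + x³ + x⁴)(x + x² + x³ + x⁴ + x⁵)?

5

(x + x²) has coefficients 0,1,1 for degrees 0…2.
(x + x² + x³ + x⁴) has coefficients 0,1,1,1,1,0 for degrees 0…5.
Finally multiplying by (x + x² + x³ + x⁴ + x⁵), the product of all factors after the first has coefficients 0,0,1,2,3,4 for degrees 0…5.
[x⁵] = 1·3 + 1·2 = 5.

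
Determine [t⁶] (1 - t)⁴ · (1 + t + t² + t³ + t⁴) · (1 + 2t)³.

(1 - t)⁴ has coefficients 1,-4,6,-4,1 for degrees 0…4.
(1 + t + t² + t³ + t⁴) has coefficients 1,1,1,1,1,0,0 for degrees 0…6.
Finally multiplying by (1 + 2t)³, the product of all factors after the first has coefficients 1,7,19,27,27,26,20 for degrees 0…6.
[t⁶] = 1·20 − 4·26 + 6·27 − 4·27 + 1·19 = -11.

-11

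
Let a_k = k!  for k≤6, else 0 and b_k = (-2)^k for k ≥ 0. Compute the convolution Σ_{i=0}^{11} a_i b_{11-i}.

-18944

The convolution is the x^11 coefficient of A(x)B(x).
Σ = 1·(-2048) + 1·1024 + 2·(-512) + 6·256 + 24·(-128) + 120·64 + 720·(-32) + 0·16 + 0·(-8) + 0·4 + 0·(-2) + 0·1 = -18944.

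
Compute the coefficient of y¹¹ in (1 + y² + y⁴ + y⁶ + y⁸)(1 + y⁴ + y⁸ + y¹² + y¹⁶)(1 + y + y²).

2

(1 + y² + y⁴ + y⁶ + y⁸) has coefficients 1,0,1,0,1,0,1,0,1 for degrees 0…8.
(1 + y⁴ + y⁸ + y¹² + y¹⁶) has coefficients 1,0,0,0,1,0,0,0,1,0,0,0 for degrees 0…11.
Finally multiplying by (1 + y + y²), the product of all factors after the first has coefficients 1,1,1,0,1,1,1,0,1,1,1,0 for degrees 0…11.
[y¹¹] = 1·0 + 1·1 + 1·0 + 1·1 + 1·0 = 2.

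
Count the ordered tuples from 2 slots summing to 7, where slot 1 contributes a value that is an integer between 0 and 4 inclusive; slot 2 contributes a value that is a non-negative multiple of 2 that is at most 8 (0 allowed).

2

The generating function for the choices is (1 + y + y² + y³ + y⁴)·(1 + y² + y⁴ + y⁶ + y⁸); the count is [y⁷].
(1 + y + y² + y³ + y⁴) has coefficients 1,1,1,1,1 for degrees 0…4.
(1 + y² + y⁴ + y⁶ + y⁸) has coefficients 1,0,1,0,1,0,1,0 for degrees 0…7.
[y⁷] = 1·0 + 1·1 + 1·0 + 1·1 + 1·0 = 2.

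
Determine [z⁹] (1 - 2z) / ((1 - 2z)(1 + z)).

Partial fractions give a closed form: a_n = (1)·(-1)^n.
At n = 9: a_9 = -1.

-1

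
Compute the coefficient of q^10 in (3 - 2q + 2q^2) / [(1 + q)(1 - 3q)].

The denominator gives the recurrence a_n = 2a_(n−1) + 3a_(n−2) for n ≥ 3; the numerator fixes a_0 = 3, a_1 = 4, a_2 = 19.
Iterating: 3, 4, 19, 50, 157, 464, 1399, 4190, 12577, 37724, 113179, so a_10 = 113179.

113179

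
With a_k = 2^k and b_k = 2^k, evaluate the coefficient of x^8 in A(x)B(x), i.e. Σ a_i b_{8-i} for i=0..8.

This is [x^8] in the product of the two ordinary generating functions.
Σ = 1·256 + 2·128 + 4·64 + 8·32 + 16·16 + 32·8 + 64·4 + 128·2 + 256·1 = 2304.

2304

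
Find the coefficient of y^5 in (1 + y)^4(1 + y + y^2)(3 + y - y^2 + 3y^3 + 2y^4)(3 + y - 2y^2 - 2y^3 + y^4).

(1 + y)^4 has coefficients 1,4,6,4,1 for degrees 0…4.
(1 + y + y^2) has coefficients 1,1,1,0,0,0 for degrees 0…5.
Multiplying by (3 + y - y^2 + 3y^3 + 2y^4) gives running coefficients 3,4,3,3,4,5 for degrees 0…5.
Finally multiplying by (3 + y - 2y^2 - 2y^3 + y^4), the product of all factors after the first has coefficients 9,15,7,-2,4,11 for degrees 0…5.
[y^5] = 1·11 + 4·4 + 6·(-2) + 4·7 + 1·15 = 58.

58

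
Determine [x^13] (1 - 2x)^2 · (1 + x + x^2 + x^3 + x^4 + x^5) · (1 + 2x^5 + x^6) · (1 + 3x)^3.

184

(1 - 2x)^2 has coefficients 1,-4,4 for degrees 0…2.
(1 + x + x^2 + x^3 + x^4 + x^5) has coefficients 1,1,1,1,1,1,0,0,0,0,0,0,0,0 for degrees 0…13.
Multiplying by (1 + 2x^5 + x^6) gives running coefficients 1,1,1,1,1,3,3,3,3,3,3,1,0,0 for degrees 0…13.
Finally multiplying by (1 + 3x)^3, the product of all factors after the first has coefficients 1,10,37,64,64,66,84,138,192,192,192,190,171,108 for degrees 0…13.
[x^13] = 1·108 − 4·171 + 4·190 = 184.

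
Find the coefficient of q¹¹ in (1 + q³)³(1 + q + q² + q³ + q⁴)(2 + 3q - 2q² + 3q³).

(1 + q³)³ has coefficients 1,0,0,3,0,0,3,0,0,1 for degrees 0…9.
(1 + q + q² + q³ + q⁴) has coefficients 1,1,1,1,1,0,0,0,0,0,0,0 for degrees 0…11.
Finally multiplying by (2 + 3q - 2q² + 3q³), the product of all factors after the first has coefficients 2,5,3,6,6,4,1,3,0,0,0,0 for degrees 0…11.
[q¹¹] = 1·0 + 3·0 + 3·4 + 1·3 = 15.

15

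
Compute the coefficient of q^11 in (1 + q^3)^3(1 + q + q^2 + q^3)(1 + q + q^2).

(1 + q^3)^3 has coefficients 1,0,0,3,0,0,3,0,0,1 for degrees 0…9.
(1 + q + q^2 + q^3) has coefficients 1,1,1,1,0,0,0,0,0,0,0,0 for degrees 0…11.
Finally multiplying by (1 + q + q^2), the product of all factors after the first has coefficients 1,2,3,3,2,1,0,0,0,0,0,0 for degrees 0…11.
[q^11] = 1·0 + 3·0 + 3·1 + 1·3 = 6.

6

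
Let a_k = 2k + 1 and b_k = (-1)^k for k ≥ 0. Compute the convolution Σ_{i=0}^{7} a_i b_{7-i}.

Write out a_i and b_{7-i} for i = 0,…,7 and sum the products.
Σ = 1·(-1) + 3·1 + 5·(-1) + 7·1 + 9·(-1) + 11·1 + 13·(-1) + 15·1 = 8.

8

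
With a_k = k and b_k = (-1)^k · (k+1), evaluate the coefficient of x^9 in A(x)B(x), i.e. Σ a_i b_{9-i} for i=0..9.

5

Write out a_i and b_{9-i} for i = 0,…,9 and sum the products.
Σ = 0·(-10) + 1·9 + 2·(-8) + 3·7 + 4·(-6) + 5·5 + 6·(-4) + 7·3 + 8·(-2) + 9·1 = 5.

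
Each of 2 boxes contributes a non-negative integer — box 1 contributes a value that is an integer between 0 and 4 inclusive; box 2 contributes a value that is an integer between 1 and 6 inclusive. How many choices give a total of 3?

3

The generating function for the choices is (1 + x + x^2 + x^3 + x^4)·(x + x^2 + x^3 + x^4 + x^5 + x^6); the count is [x^3].
(1 + x + x^2 + x^3 + x^4) has coefficients 1,1,1,1 for degrees 0…3.
(x + x^2 + x^3 + x^4 + x^5 + x^6) has coefficients 0,1,1,1 for degrees 0…3.
[x^3] = 1·1 + 1·1 + 1·1 + 1·0 = 3.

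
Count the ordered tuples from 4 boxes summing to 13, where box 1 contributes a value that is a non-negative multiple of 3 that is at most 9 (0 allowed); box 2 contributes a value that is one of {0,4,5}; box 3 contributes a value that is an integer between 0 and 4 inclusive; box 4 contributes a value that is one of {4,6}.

10

The generating function for the choices is (1 + x^3 + x^6 + x^9)·(1 + x^4 + x^5)·(1 + x + x^2 + x^3 + x^4)·(x^4 + x^6); the count is [x^13].
(1 + x^3 + x^6 + x^9) has coefficients 1,0,0,1,0,0,1,0,0,1 for degrees 0…9.
(1 + x^4 + x^5) has coefficients 1,0,0,0,1,1,0,0,0,0,0,0,0,0 for degrees 0…13.
Multiplying by (1 + x + x^2 + x^3 + x^4) gives running coefficients 1,1,1,1,2,2,2,2,2,1,0,0,0,0 for degrees 0…13.
Finally multiplying by (x^4 + x^6), the product of all factors after the first has coefficients 0,0,0,0,1,1,2,2,3,3,4,4,4,3 for degrees 0…13.
[x^13] = 1·3 + 1·4 + 1·2 + 1·1 = 10.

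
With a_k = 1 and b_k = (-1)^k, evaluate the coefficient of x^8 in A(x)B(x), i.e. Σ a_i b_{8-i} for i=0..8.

This is [x^8] in the product of the two ordinary generating functions.
Σ = 1·1 + 1·(-1) + 1·1 + 1·(-1) + 1·1 + 1·(-1) + 1·1 + 1·(-1) + 1·1 = 1.

1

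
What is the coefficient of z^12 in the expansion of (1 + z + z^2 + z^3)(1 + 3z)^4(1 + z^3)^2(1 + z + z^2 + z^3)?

1402

(1 + z + z^2 + z^3) has coefficients 1,1,1,1 for degrees 0…3.
(1 + 3z)^4 has coefficients 1,12,54,108,81,0,0,0,0,0,0,0,0 for degrees 0…12.
Multiplying by (1 + z^3)^2 gives running coefficients 1,12,54,110,105,108,217,174,54,108,81,0,0 for degrees 0…12.
Finally multiplying by (1 + z + z^2 + z^3), the product of all factors after the first has coefficients 1,13,67,177,281,377,540,604,553,553,417,243,189 for degrees 0…12.
[z^12] = 1·189 + 1·243 + 1·417 + 1·553 = 1402.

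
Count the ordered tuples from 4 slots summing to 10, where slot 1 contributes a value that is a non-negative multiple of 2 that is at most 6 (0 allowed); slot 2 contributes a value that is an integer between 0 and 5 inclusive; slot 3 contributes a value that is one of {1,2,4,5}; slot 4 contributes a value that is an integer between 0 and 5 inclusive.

The generating function for the choices is (1 + t^2 + t^4 + t^6)·(1 + t + t^2 + t^3 + t^4 + t^5)·(t + t^2 + t^4 + t^5)·(1 + t + t^2 + t^3 + t^4 + t^5); the count is [t^10].
(1 + t^2 + t^4 + t^6) has coefficients 1,0,1,0,1,0,1 for degrees 0…6.
(1 + t + t^2 + t^3 + t^4 + t^5) has coefficients 1,1,1,1,1,1,0,0,0,0,0 for degrees 0…10.
Multiplying by (t + t^2 + t^4 + t^5) gives running coefficients 0,1,2,2,3,4,4,3,2,2,1 for degrees 0…10.
Finally multiplying by (1 + t + t^2 + t^3 + t^4 + t^5), the product of all factors after the first has coefficients 0,1,3,5,8,12,16,18,18,18,16 for degrees 0…10.
[t^10] = 1·16 + 1·18 + 1·16 + 1·8 = 58.

58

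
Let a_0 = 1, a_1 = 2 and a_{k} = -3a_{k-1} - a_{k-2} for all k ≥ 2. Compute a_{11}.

The ordinary generating function has denominator 1 + 3t + t^2.
Iterating the recurrence: a_0,…,a_{11} = 1, 2, -7, 19, -50, 131, -343, 898, -2351, 6155, -16114, 42187.

42187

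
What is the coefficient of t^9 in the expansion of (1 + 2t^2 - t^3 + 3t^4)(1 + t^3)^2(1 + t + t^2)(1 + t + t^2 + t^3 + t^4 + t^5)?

43

(1 + 2t^2 - t^3 + 3t^4) has coefficients 1,0,2,-1,3 for degrees 0…4.
(1 + t^3)^2 has coefficients 1,0,0,2,0,0,1,0,0,0 for degrees 0…9.
Multiplying by (1 + t + t^2) gives running coefficients 1,1,1,2,2,2,1,1,1,0 for degrees 0…9.
Finally multiplying by (1 + t + t^2 + t^3 + t^4 + t^5), the product of all factors after the first has coefficients 1,2,3,5,7,9,9,9,9,7 for degrees 0…9.
[t^9] = 1·7 + 2·9 − 1·9 + 3·9 = 43.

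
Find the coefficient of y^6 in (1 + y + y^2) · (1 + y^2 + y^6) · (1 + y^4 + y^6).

(1 + y + y^2) has coefficients 1,1,1 for degrees 0…2.
(1 + y^2 + y^6) has coefficients 1,0,1,0,0,0,1 for degrees 0…6.
Finally multiplying by (1 + y^4 + y^6), the product of all factors after the first has coefficients 1,0,1,0,1,0,3 for degrees 0…6.
[y^6] = 1·3 + 1·0 + 1·1 = 4.

4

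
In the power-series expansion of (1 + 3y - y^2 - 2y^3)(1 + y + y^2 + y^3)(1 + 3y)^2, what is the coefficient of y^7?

-39

(1 + 3y - y^2 - 2y^3) has coefficients 1,3,-1,-2 for degrees 0…3.
(1 + y + y^2 + y^3) has coefficients 1,1,1,1,0,0,0,0 for degrees 0…7.
Finally multiplying by (1 + 3y)^2, the product of all factors after the first has coefficients 1,7,16,16,15,9,0,0 for degrees 0…7.
[y^7] = 1·0 + 3·0 − 1·9 − 2·15 = -39.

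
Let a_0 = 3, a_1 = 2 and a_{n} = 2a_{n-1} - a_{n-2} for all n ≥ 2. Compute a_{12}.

The ordinary generating function has denominator 1 - 2x + x^2.
Iterating the recurrence: a_0,…,a_{12} = 3, 2, 1, 0, -1, -2, -3, -4, -5, -6, -7, -8, -9.

-9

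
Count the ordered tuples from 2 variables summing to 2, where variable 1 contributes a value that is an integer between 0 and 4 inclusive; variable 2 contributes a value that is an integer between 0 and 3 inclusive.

The generating function for the choices is (1 + x + x² + x³ + x⁴)·(1 + x + x² + x³); the count is [x²].
(1 + x + x² + x³ + x⁴) has coefficients 1,1,1 for degrees 0…2.
(1 + x + x² + x³) has coefficients 1,1,1 for degrees 0…2.
[x²] = 1·1 + 1·1 + 1·1 = 3.

3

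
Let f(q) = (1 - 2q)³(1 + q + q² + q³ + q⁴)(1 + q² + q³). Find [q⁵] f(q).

(1 - 2q)³ has coefficients 1,-6,12,-8 for degrees 0…3.
(1 + q + q² + q³ + q⁴) has coefficients 1,1,1,1,1,0 for degrees 0…5.
Finally multiplying by (1 + q² + q³), the product of all factors after the first has coefficients 1,1,2,3,3,2 for degrees 0…5.
[q⁵] = 1·2 − 6·3 + 12·3 − 8·2 = 4.

4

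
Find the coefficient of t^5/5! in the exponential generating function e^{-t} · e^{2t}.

1

The EGF product rule gives c_5 = Σ_{k_1+k_2=5} C(5; k_1,k_2) · ∏ g_i(k_i), where e^{-t} gives (-1)^k; e^{2t} gives (2)^k.
g_1(k) for k = 0…5: 1, -1, 1, -1, 1, -1.
g_2(k) for k = 0…5: 1, 2, 4, 8, 16, 32.
c_5 = Σ_k C(5,k)·g_1(k)·g_2(5−k) = 1·1·32 + 5·(-1)·16 + 10·1·8 + 10·(-1)·4 + 5·1·2 + 1·(-1)·1 = 32 − 80 + 80 − 40 + 10 − 1 = 1.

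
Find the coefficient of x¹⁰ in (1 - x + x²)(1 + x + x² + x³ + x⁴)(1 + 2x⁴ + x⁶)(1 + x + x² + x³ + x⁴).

13

(1 - x + x²) has coefficients 1,-1,1 for degrees 0…2.
(1 + x + x² + x³ + x⁴) has coefficients 1,1,1,1,1,0,0,0,0,0,0 for degrees 0…10.
Multiplying by (1 + 2x⁴ + x⁶) gives running coefficients 1,1,1,1,3,2,3,3,3,1,1 for degrees 0…10.
Finally multiplying by (1 + x + x² + x³ + x⁴), the product of all factors after the first has coefficients 1,2,3,4,7,8,10,12,14,12,11 for degrees 0…10.
[x¹⁰] = 1·11 − 1·12 + 1·14 = 13.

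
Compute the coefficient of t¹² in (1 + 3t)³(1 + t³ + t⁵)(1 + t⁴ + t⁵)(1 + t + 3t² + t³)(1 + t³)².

(1 + 3t)³ has coefficients 1,9,27,27 for degrees 0…3.
(1 + t³ + t⁵) has coefficients 1,0,0,1,0,1,0,0,0,0,0,0,0 for degrees 0…12.
Multiplying by (1 + t⁴ + t⁵) gives running coefficients 1,0,0,1,1,2,0,1,1,1,1,0,0 for degrees 0…12.
Multiplying by (1 + t + 3t² + t³) gives running coefficients 1,1,3,2,2,6,6,8,4,5,6,5,4 for degrees 0…12.
Finally multiplying by (1 + t³)², the product of all factors after the first has coefficients 1,1,3,4,4,12,11,13,19,19,24,19,20 for degrees 0…12.
[t¹²] = 1·20 + 9·19 + 27·24 + 27·19 = 1352.

1352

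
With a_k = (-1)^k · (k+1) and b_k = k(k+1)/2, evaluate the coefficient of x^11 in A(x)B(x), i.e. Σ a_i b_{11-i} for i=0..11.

21

The convolution is the x^11 coefficient of A(x)B(x).
Σ = 1·66 − 2·55 + 3·45 − 4·36 + 5·28 − 6·21 + 7·15 − 8·10 + 9·6 − 10·3 + 11·1 − 12·0 = 21.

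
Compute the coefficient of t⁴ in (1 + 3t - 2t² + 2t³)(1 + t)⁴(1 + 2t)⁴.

761

(1 + 3t - 2t² + 2t³) has coefficients 1,3,-2,2 for degrees 0…3.
(1 + t)⁴ has coefficients 1,4,6,4,1 for degrees 0…4.
Finally multiplying by (1 + 2t)⁴, the product of all factors after the first has coefficients 1,12,62,180,321 for degrees 0…4.
[t⁴] = 1·321 + 3·180 − 2·62 + 2·12 = 761.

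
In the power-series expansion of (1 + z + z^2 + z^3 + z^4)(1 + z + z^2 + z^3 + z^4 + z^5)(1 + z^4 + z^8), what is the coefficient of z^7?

7

(1 + z + z^2 + z^3 + z^4) has coefficients 1,1,1,1,1 for degrees 0…4.
(1 + z + z^2 + z^3 + z^4 + z^5) has coefficients 1,1,1,1,1,1,0,0 for degrees 0…7.
Finally multiplying by (1 + z^4 + z^8), the product of all factors after the first has coefficients 1,1,1,1,2,2,1,1 for degrees 0…7.
[z^7] = 1·1 + 1·1 + 1·2 + 1·2 + 1·1 = 7.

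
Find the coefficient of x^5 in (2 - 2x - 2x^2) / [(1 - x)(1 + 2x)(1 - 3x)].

The denominator gives the recurrence a_n = 2a_(n−1) + 5a_(n−2) − 6a_(n−3) for n ≥ 3; the numerator fixes a_0 = 2, a_1 = 2, a_2 = 12.
Iterating: 2, 2, 12, 22, 92, 222, so a_5 = 222.

222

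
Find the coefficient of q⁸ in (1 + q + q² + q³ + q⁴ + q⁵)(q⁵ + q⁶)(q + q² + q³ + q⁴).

5

(1 + q + q² + q³ + q⁴ + q⁵) has coefficients 1,1,1,1,1,1 for degrees 0…5.
(q⁵ + q⁶) has coefficients 0,0,0,0,0,1,1,0,0 for degrees 0…8.
Finally multiplying by (q + q² + q³ + q⁴), the product of all factors after the first has coefficients 0,0,0,0,0,0,1,2,2 for degrees 0…8.
[q⁸] = 1·2 + 1·2 + 1·1 + 1·0 + 1·0 + 1·0 = 5.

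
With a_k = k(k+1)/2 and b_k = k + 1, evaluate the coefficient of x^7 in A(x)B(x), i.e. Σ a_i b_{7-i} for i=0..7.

The convolution is the t^7 coefficient of A(t)B(t).
Σ = 0·8 + 1·7 + 3·6 + 6·5 + 10·4 + 15·3 + 21·2 + 28·1 = 210.

210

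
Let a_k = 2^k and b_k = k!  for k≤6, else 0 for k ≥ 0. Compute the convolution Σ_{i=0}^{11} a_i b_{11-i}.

39424

The convolution is the t^11 coefficient of A(t)B(t).
Σ = 1·0 + 2·0 + 4·0 + 8·0 + 16·0 + 32·720 + 64·120 + 128·24 + 256·6 + 512·2 + 1024·1 + 2048·1 = 39424.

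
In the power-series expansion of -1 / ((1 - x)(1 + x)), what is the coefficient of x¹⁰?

Partial fractions give a closed form: a_n = (-1/2)·1^n + (-1/2)·(-1)^n.
At n = 10: a_10 = -1.

-1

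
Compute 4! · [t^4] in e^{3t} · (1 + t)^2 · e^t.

The EGF product rule gives c_4 = Σ_{k_1+k_2+k_3=4} C(4; k_1,k_2,k_3) · ∏ g_i(k_i), where e^{3t} gives (3)^k; (1+t)^2 gives the falling factorial (2)_k; e^t gives (1)^k.
g_1(k) for k = 0…4: 1, 3, 9, 27, 81.
g_2(k) for k = 0…4: 1, 2, 2, 0, 0.
g_3(k) for k = 0…4: 1, 1, 1, 1, 1.
First combine the last two factors: h(k) = Σ_j C(k,j)·g_2(j)·g_3(k−j) for k = 0…4: 1, 3, 7, 13, 21.
c_4 = Σ_k C(4,k)·g_1(k)·h(4−k) = 1·1·21 + 4·3·13 + 6·9·7 + 4·27·3 + 1·81·1 = 21 + 156 + 378 + 324 + 81 = 960.

960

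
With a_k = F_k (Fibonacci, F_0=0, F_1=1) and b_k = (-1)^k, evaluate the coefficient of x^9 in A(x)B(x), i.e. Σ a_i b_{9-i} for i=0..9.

The convolution is the x^9 coefficient of A(x)B(x).
Σ = 0·(-1) + 1·1 + 1·(-1) + 2·1 + 3·(-1) + 5·1 + 8·(-1) + 13·1 + 21·(-1) + 34·1 = 22.

22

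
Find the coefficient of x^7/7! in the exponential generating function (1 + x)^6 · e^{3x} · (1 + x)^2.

The EGF product rule gives c_7 = Σ_{k_1+k_2+k_3=7} C(7; k_1,k_2,k_3) · ∏ g_i(k_i), where (1+x)^6 gives the falling factorial (6)_k; e^{3x} gives (3)^k; (1+x)^2 gives the falling factorial (2)_k.
g_1(k) for k = 0…7: 1, 6, 30, 120, 360, 720, 720, 0.
g_2(k) for k = 0…7: 1, 3, 9, 27, 81, 243, 729, 2187.
g_3(k) for k = 0…7: 1, 2, 2, 0, 0, 0, 0, 0.
First combine the last two factors: h(k) = Σ_j C(k,j)·g_2(j)·g_3(k−j) for k = 0…7: 1, 5, 23, 99, 405, 1593, 6075, 22599.
c_7 = Σ_k C(7,k)·g_1(k)·h(7−k) = 1·1·22599 + 7·6·6075 + 21·30·1593 + 35·120·405 + 35·360·99 + 21·720·23 + 7·720·5 = 22599 + 255150 + 1003590 + 1701000 + 1247400 + 347760 + 25200 = 4602699.

4602699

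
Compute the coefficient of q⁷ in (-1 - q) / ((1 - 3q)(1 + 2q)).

Partial fractions give a closed form: a_n = (-4/5)·3^n + (-1/5)·(-2)^n.
At n = 7: a_7 = -1724.

-1724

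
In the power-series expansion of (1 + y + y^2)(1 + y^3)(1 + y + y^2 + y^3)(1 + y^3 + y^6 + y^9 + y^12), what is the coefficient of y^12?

(1 + y + y^2) has coefficients 1,1,1 for degrees 0…2.
(1 + y^3) has coefficients 1,0,0,1,0,0,0,0,0,0,0,0,0 for degrees 0…12.
Multiplying by (1 + y + y^2 + y^3) gives running coefficients 1,1,1,2,1,1,1,0,0,0,0,0,0 for degrees 0…12.
Finally multiplying by (1 + y^3 + y^6 + y^9 + y^12), the product of all factors after the first has coefficients 1,1,1,3,2,2,4,2,2,4,2,2,4 for degrees 0…12.
[y^12] = 1·4 + 1·2 + 1·2 = 8.

8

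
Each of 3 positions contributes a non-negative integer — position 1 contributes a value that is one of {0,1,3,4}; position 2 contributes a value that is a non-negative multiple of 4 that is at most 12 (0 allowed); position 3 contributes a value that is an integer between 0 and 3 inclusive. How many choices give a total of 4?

The generating function for the choices is (1 + t + t³ + t⁴)·(1 + t⁴ + t⁸ + t¹²)·(1 + t + t² + t³); the count is [t⁴].
(1 + t + t³ + t⁴) has coefficients 1,1,0,1,1 for degrees 0…4.
(1 + t⁴ + t⁸ + t¹²) has coefficients 1,0,0,0,1 for degrees 0…4.
Finally multiplying by (1 + t + t² + t³), the product of all factors after the first has coefficients 1,1,1,1,1 for degrees 0…4.
[t⁴] = 1·1 + 1·1 + 1·1 + 1·1 = 4.

4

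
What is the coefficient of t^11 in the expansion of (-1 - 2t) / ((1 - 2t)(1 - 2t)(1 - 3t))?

-2538421

The denominator gives the recurrence a_n = 7a_(n−1) − 16a_(n−2) + 12a_(n−3) for n ≥ 3; the numerator fixes a_0 = -1, a_1 = -9, a_2 = -47.
Iterating: -1, -9, -47, -197, -735, -2557, -8503, -27429, -86639, -269645, -830439, -2538421, so a_11 = -2538421.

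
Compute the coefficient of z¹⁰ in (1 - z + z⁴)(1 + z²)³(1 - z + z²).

(1 - z + z⁴) has coefficients 1,-1,0,0,1 for degrees 0…4.
(1 + z²)³ has coefficients 1,0,3,0,3,0,1,0,0,0,0 for degrees 0…10.
Finally multiplying by (1 - z + z²), the product of all factors after the first has coefficients 1,-1,4,-3,6,-3,4,-1,1,0,0 for degrees 0…10.
[z¹⁰] = 1·0 − 1·0 + 1·4 = 4.

4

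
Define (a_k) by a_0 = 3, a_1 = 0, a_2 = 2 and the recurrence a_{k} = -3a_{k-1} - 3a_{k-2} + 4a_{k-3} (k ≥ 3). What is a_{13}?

51636

The ordinary generating function has denominator 1 + 3q + 3q^2 - 4q^3.
Iterating the recurrence: a_0,…,a_{13} = 3, 0, 2, 6, -24, 62, -90, -12, 554, -1986, 4248, -4570, -6978, 51636.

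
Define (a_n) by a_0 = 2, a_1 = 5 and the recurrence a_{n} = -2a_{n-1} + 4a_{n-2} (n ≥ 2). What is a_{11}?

The ordinary generating function has denominator 1 + 2y - 4y^2.
Iterating the recurrence: a_0,…,a_{11} = 2, 5, -2, 24, -56, 208, -640, 2112, -6784, 22016, -71168, 230400.

230400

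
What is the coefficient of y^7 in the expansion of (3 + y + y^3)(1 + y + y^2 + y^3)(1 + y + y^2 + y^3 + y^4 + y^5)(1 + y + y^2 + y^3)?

(3 + y + y^3) has coefficients 3,1,0,1 for degrees 0…3.
(1 + y + y^2 + y^3) has coefficients 1,1,1,1,0,0,0,0 for degrees 0…7.
Multiplying by (1 + y + y^2 + y^3 + y^4 + y^5) gives running coefficients 1,2,3,4,4,4,3,2 for degrees 0…7.
Finally multiplying by (1 + y + y^2 + y^3), the product of all factors after the first has coefficients 1,3,6,10,13,15,15,13 for degrees 0…7.
[y^7] = 3·13 + 1·15 + 1·13 = 67.

67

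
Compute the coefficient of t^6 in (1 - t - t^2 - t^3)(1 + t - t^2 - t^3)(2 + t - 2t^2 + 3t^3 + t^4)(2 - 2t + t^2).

(1 - t - t^2 - t^3) has coefficients 1,-1,-1,-1 for degrees 0…3.
(1 + t - t^2 - t^3) has coefficients 1,1,-1,-1,0,0,0 for degrees 0…6.
Multiplying by (2 + t - 2t^2 + 3t^3 + t^4) gives running coefficients 2,3,-3,-2,5,0,-4 for degrees 0…6.
Finally multiplying by (2 - 2t + t^2), the product of all factors after the first has coefficients 4,2,-10,5,11,-12,-3 for degrees 0…6.
[t^6] = 1·(-3) − 1·(-12) − 1·11 − 1·5 = -7.

-7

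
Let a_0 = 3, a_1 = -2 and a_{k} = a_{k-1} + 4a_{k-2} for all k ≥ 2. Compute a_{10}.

The ordinary generating function has denominator 1 - y - 4y^2.
Iterating the recurrence: a_0,…,a_{10} = 3, -2, 10, 2, 42, 50, 218, 418, 1290, 2962, 8122.

8122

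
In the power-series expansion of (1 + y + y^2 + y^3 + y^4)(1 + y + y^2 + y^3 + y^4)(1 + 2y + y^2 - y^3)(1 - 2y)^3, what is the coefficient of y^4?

(1 + y + y^2 + y^3 + y^4) has coefficients 1,1,1,1,1 for degrees 0…4.
(1 + y + y^2 + y^3 + y^4) has coefficients 1,1,1,1,1 for degrees 0…4.
Multiplying by (1 + 2y + y^2 - y^3) gives running coefficients 1,3,4,3,3 for degrees 0…4.
Finally multiplying by (1 - 2y)^3, the product of all factors after the first has coefficients 1,-3,-2,7,9 for degrees 0…4.
[y^4] = 1·9 + 1·7 + 1·(-2) + 1·(-3) + 1·1 = 12.

12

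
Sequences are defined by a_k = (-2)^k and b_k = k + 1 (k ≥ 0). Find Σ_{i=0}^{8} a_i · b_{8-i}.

Write out a_i and b_{8-i} for i = 0,…,8 and sum the products.
Σ = 1·9 − 2·8 + 4·7 − 8·6 + 16·5 − 32·4 + 64·3 − 128·2 + 256·1 = 117.

117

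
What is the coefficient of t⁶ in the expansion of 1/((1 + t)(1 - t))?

1

Partial fractions give a closed form: a_n = (1/2)·(-1)^n + (1/2)·1^n.
At n = 6: a_6 = 1.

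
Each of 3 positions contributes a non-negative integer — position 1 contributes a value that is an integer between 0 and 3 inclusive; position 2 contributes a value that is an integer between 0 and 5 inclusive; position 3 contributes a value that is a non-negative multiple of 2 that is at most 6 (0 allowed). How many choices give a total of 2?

The generating function for the choices is (1 + x + x² + x³)·(1 + x + x² + x³ + x⁴ + x⁵)·(1 + x² + x⁴ + x⁶); the count is [x²].
(1 + x + x² + x³) has coefficients 1,1,1 for degrees 0…2.
(1 + x + x² + x³ + x⁴ + x⁵) has coefficients 1,1,1 for degrees 0…2.
Finally multiplying by (1 + x² + x⁴ + x⁶), the product of all factors after the first has coefficients 1,1,2 for degrees 0…2.
[x²] = 1·2 + 1·1 + 1·1 = 4.

4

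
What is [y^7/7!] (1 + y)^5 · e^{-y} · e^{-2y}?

648

The EGF product rule gives c_7 = Σ_{k_1+k_2+k_3=7} C(7; k_1,k_2,k_3) · ∏ g_i(k_i), where (1+y)^5 gives the falling factorial (5)_k; e^{-y} gives (-1)^k; e^{-2y} gives (-2)^k.
g_1(k) for k = 0…7: 1, 5, 20, 60, 120, 120, 0, 0.
g_2(k) for k = 0…7: 1, -1, 1, -1, 1, -1, 1, -1.
g_3(k) for k = 0…7: 1, -2, 4, -8, 16, -32, 64, -128.
First combine the last two factors: h(k) = Σ_j C(k,j)·g_2(j)·g_3(k−j) for k = 0…7: 1, -3, 9, -27, 81, -243, 729, -2187.
c_7 = Σ_k C(7,k)·g_1(k)·h(7−k) = 1·1·(-2187) + 7·5·729 + 21·20·(-243) + 35·60·81 + 35·120·(-27) + 21·120·9 = −2187 + 25515 − 102060 + 170100 − 113400 + 22680 = 648.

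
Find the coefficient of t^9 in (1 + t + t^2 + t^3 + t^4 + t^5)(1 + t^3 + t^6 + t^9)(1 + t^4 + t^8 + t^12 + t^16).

5

(1 + t + t^2 + t^3 + t^4 + t^5) has coefficients 1,1,1,1,1,1 for degrees 0…5.
(1 + t^3 + t^6 + t^9) has coefficients 1,0,0,1,0,0,1,0,0,1 for degrees 0…9.
Finally multiplying by (1 + t^4 + t^8 + t^12 + t^16), the product of all factors after the first has coefficients 1,0,0,1,1,0,1,1,1,1 for degrees 0…9.
[t^9] = 1·1 + 1·1 + 1·1 + 1·1 + 1·0 + 1·1 = 5.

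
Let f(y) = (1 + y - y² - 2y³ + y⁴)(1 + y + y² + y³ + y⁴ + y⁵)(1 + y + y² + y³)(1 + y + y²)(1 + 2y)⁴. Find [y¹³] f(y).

-575

(1 + y - y² - 2y³ + y⁴) has coefficients 1,1,-1,-2,1 for degrees 0…4.
(1 + y + y² + y³ + y⁴ + y⁵) has coefficients 1,1,1,1,1,1,0,0,0,0,0,0,0,0 for degrees 0…13.
Multiplying by (1 + y + y² + y³) gives running coefficients 1,2,3,4,4,4,3,2,1,0,0,0,0,0 for degrees 0…13.
Multiplying by (1 + y + y²) gives running coefficients 1,3,6,9,11,12,11,9,6,3,1,0,0,0 for degrees 0…13.
Finally multiplying by (1 + 2y)⁴, the product of all factors after the first has coefficients 1,11,54,161,339,556,755,881,902,811,633,416,216,80 for degrees 0…13.
[y¹³] = 1·80 + 1·216 − 1·416 − 2·633 + 1·811 = -575.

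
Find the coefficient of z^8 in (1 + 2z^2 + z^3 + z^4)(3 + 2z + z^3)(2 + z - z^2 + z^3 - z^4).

-1

(1 + 2z^2 + z^3 + z^4) has coefficients 1,0,2,1,1 for degrees 0…4.
(3 + 2z + z^3) has coefficients 3,2,0,1,0,0,0,0,0 for degrees 0…8.
Finally multiplying by (2 + z - z^2 + z^3 - z^4), the product of all factors after the first has coefficients 6,7,-1,3,0,-3,1,-1,0 for degrees 0…8.
[z^8] = 1·0 + 2·1 + 1·(-3) + 1·0 = -1.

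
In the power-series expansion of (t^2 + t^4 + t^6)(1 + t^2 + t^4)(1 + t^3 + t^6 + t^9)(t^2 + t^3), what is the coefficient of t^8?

(t^2 + t^4 + t^6) has coefficients 0,0,1,0,1,0,1 for degrees 0…6.
(1 + t^2 + t^4) has coefficients 1,0,1,0,1,0,0,0,0 for degrees 0…8.
Multiplying by (1 + t^3 + t^6 + t^9) gives running coefficients 1,0,1,1,1,1,1,1,1 for degrees 0…8.
Finally multiplying by (t^2 + t^3), the product of all factors after the first has coefficients 0,0,1,1,1,2,2,2,2 for degrees 0…8.
[t^8] = 1·2 + 1·1 + 1·1 = 4.

4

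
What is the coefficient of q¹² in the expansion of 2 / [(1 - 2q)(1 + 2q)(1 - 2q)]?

The denominator gives the recurrence a_n = 2a_(n−1) + 4a_(n−2) − 8a_(n−3) for n ≥ 3; the numerator fixes a_0 = 2, a_1 = 4, a_2 = 16.
Iterating: 2, 4, 16, 32, 96, 192, 512, 1024, 2560, 5120, 12288, 24576, 57344, so a_12 = 57344.

57344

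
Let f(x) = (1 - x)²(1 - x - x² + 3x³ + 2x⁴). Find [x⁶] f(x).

(1 - x)² has coefficients 1,-2,1 for degrees 0…2.
(1 - x - x² + 3x³ + 2x⁴) has coefficients 1,-1,-1,3,2,0,0 for degrees 0…6.
[x⁶] = 1·0 − 2·0 + 1·2 = 2.

2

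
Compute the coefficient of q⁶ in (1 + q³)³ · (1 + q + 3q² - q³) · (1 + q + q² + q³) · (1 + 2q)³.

(1 + q³)³ has coefficients 1,0,0,3,0,0,3 for degrees 0…6.
(1 + q + 3q² - q³) has coefficients 1,1,3,-1,0,0,0 for degrees 0…6.
Multiplying by (1 + q + q² + q³) gives running coefficients 1,2,5,4,3,2,-1 for degrees 0…6.
Finally multiplying by (1 + 2q)³, the product of all factors after the first has coefficients 1,8,29,66,103,108,79 for degrees 0…6.
[q⁶] = 1·79 + 3·66 + 3·1 = 280.

280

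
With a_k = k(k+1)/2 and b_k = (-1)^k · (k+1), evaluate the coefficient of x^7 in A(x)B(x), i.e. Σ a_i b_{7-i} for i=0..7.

Write out a_i and b_{7-i} for i = 0,…,7 and sum the products.
Σ = 0·(-8) + 1·7 + 3·(-6) + 6·5 + 10·(-4) + 15·3 + 21·(-2) + 28·1 = 10.

10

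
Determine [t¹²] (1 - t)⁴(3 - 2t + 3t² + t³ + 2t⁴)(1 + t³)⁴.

(1 - t)⁴ has coefficients 1,-4,6,-4,1 for degrees 0…4.
(3 - 2t + 3t² + t³ + 2t⁴) has coefficients 3,-2,3,1,2,0,0,0,0,0,0,0,0 for degrees 0…12.
Finally multiplying by (1 + t³)⁴, the product of all factors after the first has coefficients 3,-2,3,13,-6,12,22,-4,18,18,4,12,7 for degrees 0…12.
[t¹²] = 1·7 − 4·12 + 6·4 − 4·18 + 1·18 = -71.

-71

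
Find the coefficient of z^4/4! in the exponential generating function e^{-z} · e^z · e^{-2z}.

16

The EGF product rule gives c_4 = Σ_{k_1+k_2+k_3=4} C(4; k_1,k_2,k_3) · ∏ g_i(k_i), where e^{-z} gives (-1)^k; e^z gives (1)^k; e^{-2z} gives (-2)^k.
g_1(k) for k = 0…4: 1, -1, 1, -1, 1.
g_2(k) for k = 0…4: 1, 1, 1, 1, 1.
g_3(k) for k = 0…4: 1, -2, 4, -8, 16.
First combine the last two factors: h(k) = Σ_j C(k,j)·g_2(j)·g_3(k−j) for k = 0…4: 1, -1, 1, -1, 1.
c_4 = Σ_k C(4,k)·g_1(k)·h(4−k) = 1·1·1 + 4·(-1)·(-1) + 6·1·1 + 4·(-1)·(-1) + 1·1·1 = 1 + 4 + 6 + 4 + 1 = 16.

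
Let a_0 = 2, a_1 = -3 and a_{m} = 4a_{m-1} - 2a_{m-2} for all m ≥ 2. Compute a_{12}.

-3700352

The ordinary generating function has denominator 1 - 4q + 2q^2.
Iterating the recurrence: a_0,…,a_{12} = 2, -3, -16, -58, -200, -684, -2336, -7976, -27232, -92976, -317440, -1083808, -3700352.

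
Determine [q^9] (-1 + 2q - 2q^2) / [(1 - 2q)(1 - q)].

The denominator gives the recurrence a_n = 3a_(n−1) − 2a_(n−2) for n ≥ 3; the numerator fixes a_0 = -1, a_1 = -1, a_2 = -3.
Iterating: -1, -1, -3, -7, -15, -31, -63, -127, -255, -511, so a_9 = -511.

-511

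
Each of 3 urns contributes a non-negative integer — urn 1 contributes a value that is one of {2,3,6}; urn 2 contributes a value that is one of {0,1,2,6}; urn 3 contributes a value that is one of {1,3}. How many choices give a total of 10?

The generating function for the choices is (x² + x³ + x⁶)·(1 + x + x² + x⁶)·(x + x³); the count is [x¹⁰].
(x² + x³ + x⁶) has coefficients 0,0,1,1,0,0,1 for degrees 0…6.
(1 + x + x² + x⁶) has coefficients 1,1,1,0,0,0,1,0,0,0,0 for degrees 0…10.
Finally multiplying by (x + x³), the product of all factors after the first has coefficients 0,1,1,2,1,1,0,1,0,1,0 for degrees 0…10.
[x¹⁰] = 1·0 + 1·1 + 1·1 = 2.

2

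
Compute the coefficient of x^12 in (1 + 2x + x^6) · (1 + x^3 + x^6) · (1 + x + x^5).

(1 + 2x + x^6) has coefficients 1,2,0,0,0,0,1 for degrees 0…6.
(1 + x^3 + x^6) has coefficients 1,0,0,1,0,0,1,0,0,0,0,0,0 for degrees 0…12.
Finally multiplying by (1 + x + x^5), the product of all factors after the first has coefficients 1,1,0,1,1,1,1,1,1,0,0,1,0 for degrees 0…12.
[x^12] = 1·0 + 2·1 + 1·1 = 3.

3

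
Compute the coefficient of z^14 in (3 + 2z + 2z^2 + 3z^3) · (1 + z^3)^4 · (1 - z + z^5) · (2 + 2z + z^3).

(3 + 2z + 2z^2 + 3z^3) has coefficients 3,2,2,3 for degrees 0…3.
(1 + z^3)^4 has coefficients 1,0,0,4,0,0,6,0,0,4,0,0,1,0,0 for degrees 0…14.
Multiplying by (1 - z + z^5) gives running coefficients 1,-1,0,4,-4,1,6,-6,4,4,-4,6,1,-1,4 for degrees 0…14.
Finally multiplying by (2 + 2z + z^3), the product of all factors after the first has coefficients 2,0,-2,9,-1,-6,18,-4,-3,22,-6,8,18,-4,12 for degrees 0…14.
[z^14] = 3·12 + 2·(-4) + 2·18 + 3·8 = 88.

88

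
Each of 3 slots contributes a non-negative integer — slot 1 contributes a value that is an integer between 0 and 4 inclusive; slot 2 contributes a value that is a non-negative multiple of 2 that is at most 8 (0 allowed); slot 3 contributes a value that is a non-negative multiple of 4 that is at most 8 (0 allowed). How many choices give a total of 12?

7

The generating function for the choices is (1 + q + q^2 + q^3 + q^4)·(1 + q^2 + q^4 + q^6 + q^8)·(1 + q^4 + q^8); the count is [q^12].
(1 + q + q^2 + q^3 + q^4) has coefficients 1,1,1,1,1 for degrees 0…4.
(1 + q^2 + q^4 + q^6 + q^8) has coefficients 1,0,1,0,1,0,1,0,1,0,0,0,0 for degrees 0…12.
Finally multiplying by (1 + q^4 + q^8), the product of all factors after the first has coefficients 1,0,1,0,2,0,2,0,3,0,2,0,2 for degrees 0…12.
[q^12] = 1·2 + 1·0 + 1·2 + 1·0 + 1·3 = 7.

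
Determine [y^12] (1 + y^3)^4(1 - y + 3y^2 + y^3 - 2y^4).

5

(1 + y^3)^4 has coefficients 1,0,0,4,0,0,6,0,0,4,0,0,1 for degrees 0…12.
(1 - y + 3y^2 + y^3 - 2y^4) has coefficients 1,-1,3,1,-2,0,0,0,0,0,0,0,0 for degrees 0…12.
[y^12] = 1·0 + 4·0 + 6·0 + 4·1 + 1·1 = 5.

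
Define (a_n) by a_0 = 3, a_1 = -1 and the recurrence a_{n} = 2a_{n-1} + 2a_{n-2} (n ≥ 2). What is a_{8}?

1072

The ordinary generating function has denominator 1 - 2y - 2y^2.
Iterating the recurrence: a_0,…,a_{8} = 3, -1, 4, 6, 20, 52, 144, 392, 1072.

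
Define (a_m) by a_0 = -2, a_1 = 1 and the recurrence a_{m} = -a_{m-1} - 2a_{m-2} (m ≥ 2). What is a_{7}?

The ordinary generating function has denominator 1 + t + 2t^2.
Iterating the recurrence: a_0,…,a_{7} = -2, 1, 3, -5, -1, 11, -9, -13.

-13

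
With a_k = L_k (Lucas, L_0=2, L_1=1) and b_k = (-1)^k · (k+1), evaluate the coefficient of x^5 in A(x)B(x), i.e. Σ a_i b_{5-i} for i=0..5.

-10

Write out a_i and b_{5-i} for i = 0,…,5 and sum the products.
Σ = 2·(-6) + 1·5 + 3·(-4) + 4·3 + 7·(-2) + 11·1 = -10.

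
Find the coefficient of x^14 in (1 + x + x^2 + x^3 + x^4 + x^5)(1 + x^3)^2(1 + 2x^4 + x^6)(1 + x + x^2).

(1 + x + x^2 + x^3 + x^4 + x^5) has coefficients 1,1,1,1,1,1 for degrees 0…5.
(1 + x^3)^2 has coefficients 1,0,0,2,0,0,1,0,0,0,0,0,0,0,0 for degrees 0…14.
Multiplying by (1 + 2x^4 + x^6) gives running coefficients 1,0,0,2,2,0,2,4,0,2,2,0,1,0,0 for degrees 0…14.
Finally multiplying by (1 + x + x^2), the product of all factors after the first has coefficients 1,1,1,2,4,4,4,6,6,6,4,4,3,1,1 for degrees 0…14.
[x^14] = 1·1 + 1·1 + 1·3 + 1·4 + 1·4 + 1·6 = 19.

19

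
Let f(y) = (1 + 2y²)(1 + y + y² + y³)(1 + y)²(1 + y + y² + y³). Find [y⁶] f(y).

(1 + 2y²) has coefficients 1,0,2 for degrees 0…2.
(1 + y + y² + y³) has coefficients 1,1,1,1,0,0,0 for degrees 0…6.
Multiplying by (1 + y)² gives running coefficients 1,3,4,4,3,1,0 for degrees 0…6.
Finally multiplying by (1 + y + y² + y³), the product of all factors after the first has coefficients 1,4,8,12,14,12,8 for degrees 0…6.
[y⁶] = 1·8 + 2·14 = 36.

36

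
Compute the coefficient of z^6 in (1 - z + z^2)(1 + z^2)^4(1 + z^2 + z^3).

16

(1 - z + z^2) has coefficients 1,-1,1 for degrees 0…2.
(1 + z^2)^4 has coefficients 1,0,4,0,6,0,4 for degrees 0…6.
Finally multiplying by (1 + z^2 + z^3), the product of all factors after the first has coefficients 1,0,5,1,10,4,10 for degrees 0…6.
[z^6] = 1·10 − 1·4 + 1·10 = 16.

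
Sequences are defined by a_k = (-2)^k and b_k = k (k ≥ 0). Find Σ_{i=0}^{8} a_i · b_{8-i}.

Write out a_i and b_{8-i} for i = 0,…,8 and sum the products.
Σ = 1·8 − 2·7 + 4·6 − 8·5 + 16·4 − 32·3 + 64·2 − 128·1 + 256·0 = -54.

-54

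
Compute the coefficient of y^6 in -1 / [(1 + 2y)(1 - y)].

The denominator gives the recurrence a_n = −a_(n−1) + 2a_(n−2) for n ≥ 2; the numerator fixes a_0 = -1, a_1 = 1.
Iterating: -1, 1, -3, 5, -11, 21, -43, so a_6 = -43.

-43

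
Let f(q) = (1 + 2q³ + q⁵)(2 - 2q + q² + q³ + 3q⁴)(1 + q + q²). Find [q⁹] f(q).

(1 + 2q³ + q⁵) has coefficients 1,0,0,2,0,1 for degrees 0…5.
(2 - 2q + q² + q³ + 3q⁴) has coefficients 2,-2,1,1,3,0,0,0,0,0 for degrees 0…9.
Finally multiplying by (1 + q + q²), the product of all factors after the first has coefficients 2,0,1,0,5,4,3,0,0,0 for degrees 0…9.
[q⁹] = 1·0 + 2·3 + 1·5 = 11.

11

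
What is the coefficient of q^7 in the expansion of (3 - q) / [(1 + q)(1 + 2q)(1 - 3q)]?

The denominator gives the recurrence a_n = 7a_(n−2) + 6a_(n−3) for n ≥ 3; the numerator fixes a_0 = 3, a_1 = -1, a_2 = 21.
Iterating: 3, -1, 21, 11, 141, 203, 1053, 2267, so a_7 = 2267.

2267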